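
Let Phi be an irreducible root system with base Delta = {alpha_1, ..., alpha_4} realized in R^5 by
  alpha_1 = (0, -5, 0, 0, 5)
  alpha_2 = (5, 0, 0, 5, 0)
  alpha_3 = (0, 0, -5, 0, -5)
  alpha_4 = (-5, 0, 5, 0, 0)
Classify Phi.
Compute the Cartan integers a_ij = 2(alpha_i, alpha_j)/(alpha_j, alpha_j); the resulting 4x4 Cartan matrix is
[[2, 0, -1, 0], [0, 2, 0, -1], [-1, 0, 2, -1], [0, -1, -1, 2]].
All simple roots have the same length, so the diagram is simply laced. The associated Dynkin diagram is a chain of 4 nodes with single edges (A_4), so the type is A_4 (the algebra sl(5)).

type A_4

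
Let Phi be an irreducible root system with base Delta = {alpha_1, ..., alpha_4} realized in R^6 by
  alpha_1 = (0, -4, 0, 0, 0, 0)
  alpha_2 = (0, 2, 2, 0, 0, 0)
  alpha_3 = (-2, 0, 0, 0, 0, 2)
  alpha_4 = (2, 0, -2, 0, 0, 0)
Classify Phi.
type C_4

Compute the Cartan integers a_ij = 2(alpha_i, alpha_j)/(alpha_j, alpha_j); the resulting 4x4 Cartan matrix is
[[2, -2, 0, 0], [-1, 2, 0, -1], [0, 0, 2, -1], [0, -1, -1, 2]].
The roots have two lengths (squared-length ratio 2:1); the short ones are alpha_{2,3,4}. The associated Dynkin diagram is a chain of 4 nodes with a double edge at one end; the terminal node there is the unique long simple root (C_4), so the type is C_4 (the algebra sp(8)).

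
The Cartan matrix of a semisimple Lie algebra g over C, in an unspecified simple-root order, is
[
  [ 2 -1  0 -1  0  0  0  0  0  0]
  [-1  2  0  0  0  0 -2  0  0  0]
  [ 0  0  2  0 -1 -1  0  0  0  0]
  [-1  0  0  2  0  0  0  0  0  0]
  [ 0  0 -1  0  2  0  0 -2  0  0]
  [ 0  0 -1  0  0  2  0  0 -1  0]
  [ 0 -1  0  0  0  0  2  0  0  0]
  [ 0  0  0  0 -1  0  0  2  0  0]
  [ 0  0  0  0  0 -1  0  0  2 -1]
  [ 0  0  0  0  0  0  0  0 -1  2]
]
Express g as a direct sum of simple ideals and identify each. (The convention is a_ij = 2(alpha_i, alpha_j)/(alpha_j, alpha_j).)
The diagram associated to this matrix has two connected components: the simple roots {alpha_1, alpha_2, alpha_4, alpha_7} form a chain of 4 nodes with a double edge at one end; the terminal node there is the unique short simple root (B_4), and {alpha_3, alpha_5, alpha_6, alpha_8, alpha_9, alpha_10} form a chain of 6 nodes with a double edge at one end; the terminal node there is the unique short simple root (B_6). A semisimple Lie algebra decomposes uniquely as the direct sum of simple ideals, one per connected component of its Dynkin diagram, so g ≅ B_4 ⊕ B_6 (dimension 36 + 78 = 114).

B_4 + B_6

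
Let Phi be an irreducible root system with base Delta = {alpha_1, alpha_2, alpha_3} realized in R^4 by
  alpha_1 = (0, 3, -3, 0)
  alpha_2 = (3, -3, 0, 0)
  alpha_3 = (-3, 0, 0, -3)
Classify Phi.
Compute the Cartan integers a_ij = 2(alpha_i, alpha_j)/(alpha_j, alpha_j); the resulting 3x3 Cartan matrix is
[[2, -1, 0], [-1, 2, -1], [0, -1, 2]].
All simple roots have the same length, so the diagram is simply laced. The associated Dynkin diagram is a chain of 3 nodes with single edges (A_3), so the type is A_3 (the algebra sl(4)).

A_3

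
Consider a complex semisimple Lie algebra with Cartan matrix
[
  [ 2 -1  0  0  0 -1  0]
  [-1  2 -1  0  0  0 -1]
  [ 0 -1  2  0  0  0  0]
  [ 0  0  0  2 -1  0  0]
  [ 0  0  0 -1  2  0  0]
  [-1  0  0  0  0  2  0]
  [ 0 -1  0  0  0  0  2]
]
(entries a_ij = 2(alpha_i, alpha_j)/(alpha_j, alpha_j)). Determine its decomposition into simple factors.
The diagram associated to this matrix has two connected components: the simple roots {alpha_4, alpha_5} form a chain of 2 nodes with single edges (A_2), and {alpha_1, alpha_2, alpha_3, alpha_6, alpha_7} form a chain of 3 nodes with a fork of two nodes at one end (D_5). A semisimple Lie algebra decomposes uniquely as the direct sum of simple ideals, one per connected component of its Dynkin diagram, so g ≅ A_2 ⊕ D_5 (dimension 8 + 45 = 53).

A2 ⊕ D5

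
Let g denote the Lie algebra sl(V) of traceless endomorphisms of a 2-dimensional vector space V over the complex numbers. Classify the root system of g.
type A_1

This is sl(2), which has dimension 2^2 - 1 = 3 and rank 2 - 1 = 1 (a Cartan subalgebra is the diagonal traceless matrices). In the classification of classical Lie algebras, the special linear algebra sl(n+1) has type A_n; here n = 1, so the Dynkin diagram is a chain of 1 nodes with single edges (A_1). Hence the type is A_1.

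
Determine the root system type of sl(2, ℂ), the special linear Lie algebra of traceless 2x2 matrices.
A_1

This is sl(2), which has dimension 2^2 - 1 = 3 and rank 2 - 1 = 1 (a Cartan subalgebra is the diagonal traceless matrices). In the classification of classical Lie algebras, the special linear algebra sl(n+1) has type A_n; here n = 1, so the Dynkin diagram is a chain of 1 nodes with single edges (A_1). Hence the type is A_1.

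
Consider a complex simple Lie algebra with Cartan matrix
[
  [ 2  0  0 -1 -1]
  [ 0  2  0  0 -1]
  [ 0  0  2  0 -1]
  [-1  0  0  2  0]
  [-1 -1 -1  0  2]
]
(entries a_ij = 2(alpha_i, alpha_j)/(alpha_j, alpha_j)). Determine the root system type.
D_5

The matrix has rank 5 with 2's on the diagonal. Reading the off-diagonal entries as Dynkin edges (a single edge where a_ij = a_ji = -1; a double or triple edge where a_ij * a_ji = 2 or 3), the diagram is a chain of 3 nodes with a fork of two nodes at one end (D_5). One simple-root ordering that puts it in standard form is (alpha_4, alpha_1, alpha_5, alpha_3, alpha_2). So the algebra is type D_5, i.e. so(10).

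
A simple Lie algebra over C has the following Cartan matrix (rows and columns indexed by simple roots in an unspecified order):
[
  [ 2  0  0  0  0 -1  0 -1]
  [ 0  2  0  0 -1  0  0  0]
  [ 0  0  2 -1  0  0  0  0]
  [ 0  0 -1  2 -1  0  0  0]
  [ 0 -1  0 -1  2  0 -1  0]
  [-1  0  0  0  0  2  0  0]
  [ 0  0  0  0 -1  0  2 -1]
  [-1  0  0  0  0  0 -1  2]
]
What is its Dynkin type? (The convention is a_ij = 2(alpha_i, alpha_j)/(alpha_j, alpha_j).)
E_8

The matrix has rank 8 with 2's on the diagonal. Reading the off-diagonal entries as Dynkin edges (a single edge where a_ij = a_ji = -1; a double or triple edge where a_ij * a_ji = 2 or 3), the diagram is a chain of 7 nodes with one extra node attached to the third node from one end (E_8). One simple-root ordering that puts it in standard form is (alpha_3, alpha_2, alpha_4, alpha_5, alpha_7, alpha_8, alpha_1, alpha_6). So the algebra is type E_8.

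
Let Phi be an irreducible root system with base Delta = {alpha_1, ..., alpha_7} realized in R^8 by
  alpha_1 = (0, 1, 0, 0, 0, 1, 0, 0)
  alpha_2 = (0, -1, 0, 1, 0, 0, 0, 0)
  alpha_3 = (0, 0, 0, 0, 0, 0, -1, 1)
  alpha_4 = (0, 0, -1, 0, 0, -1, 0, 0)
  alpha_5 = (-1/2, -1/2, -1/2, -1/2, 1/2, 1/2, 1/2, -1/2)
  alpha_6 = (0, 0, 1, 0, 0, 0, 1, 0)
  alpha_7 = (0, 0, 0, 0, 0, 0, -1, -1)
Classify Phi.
E_7

Compute the Cartan integers a_ij = 2(alpha_i, alpha_j)/(alpha_j, alpha_j); the resulting 7x7 Cartan matrix is
[[2, -1, 0, -1, 0, 0, 0], [-1, 2, 0, 0, 0, 0, 0], [0, 0, 2, 0, -1, -1, 0], [-1, 0, 0, 2, 0, -1, 0], [0, 0, -1, 0, 2, 0, 0], [0, 0, -1, -1, 0, 2, -1], [0, 0, 0, 0, 0, -1, 2]].
All simple roots have the same length, so the diagram is simply laced. The associated Dynkin diagram is a chain of 6 nodes with one extra node attached to the third node from one end (E_7), so the type is E_7.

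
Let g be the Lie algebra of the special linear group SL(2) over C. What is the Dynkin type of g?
This is sl(2), which has dimension 2^2 - 1 = 3 and rank 2 - 1 = 1 (a Cartan subalgebra is the diagonal traceless matrices). In the classification of classical Lie algebras, the special linear algebra sl(n+1) has type A_n; here n = 1, so the Dynkin diagram is a chain of 1 nodes with single edges (A_1). Hence the type is A_1.

A_1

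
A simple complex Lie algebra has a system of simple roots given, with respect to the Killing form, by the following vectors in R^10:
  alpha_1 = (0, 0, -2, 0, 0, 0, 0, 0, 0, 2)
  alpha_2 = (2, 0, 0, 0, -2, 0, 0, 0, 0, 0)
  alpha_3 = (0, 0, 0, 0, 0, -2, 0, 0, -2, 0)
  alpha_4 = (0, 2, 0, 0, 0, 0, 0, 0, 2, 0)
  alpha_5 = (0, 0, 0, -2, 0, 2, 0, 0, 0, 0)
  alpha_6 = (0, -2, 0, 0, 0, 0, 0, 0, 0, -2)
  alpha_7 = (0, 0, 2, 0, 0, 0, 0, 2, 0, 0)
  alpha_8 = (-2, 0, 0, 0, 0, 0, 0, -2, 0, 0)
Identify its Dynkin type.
Compute the Cartan integers a_ij = 2(alpha_i, alpha_j)/(alpha_j, alpha_j); the resulting 8x8 Cartan matrix is
[[2, 0, 0, 0, 0, -1, -1, 0], [0, 2, 0, 0, 0, 0, 0, -1], [0, 0, 2, -1, -1, 0, 0, 0], [0, 0, -1, 2, 0, -1, 0, 0], [0, 0, -1, 0, 2, 0, 0, 0], [-1, 0, 0, -1, 0, 2, 0, 0], [-1, 0, 0, 0, 0, 0, 2, -1], [0, -1, 0, 0, 0, 0, -1, 2]].
All simple roots have the same length, so the diagram is simply laced. The associated Dynkin diagram is a chain of 8 nodes with single edges (A_8), so the type is A_8 (the algebra sl(9)).

A_8 (sl(9))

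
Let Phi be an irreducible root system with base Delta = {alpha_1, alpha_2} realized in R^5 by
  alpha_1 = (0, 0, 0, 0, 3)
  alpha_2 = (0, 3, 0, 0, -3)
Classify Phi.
B2

Compute the Cartan integers a_ij = 2(alpha_i, alpha_j)/(alpha_j, alpha_j); the resulting 2x2 Cartan matrix is
[[2, -1], [-2, 2]].
The roots have two lengths (squared-length ratio 2:1); the short ones are alpha_{1}. The associated Dynkin diagram is a chain of 2 nodes with a double edge at one end; the terminal node there is the unique short simple root (B_2), so the type is B_2 (the algebra so(5)).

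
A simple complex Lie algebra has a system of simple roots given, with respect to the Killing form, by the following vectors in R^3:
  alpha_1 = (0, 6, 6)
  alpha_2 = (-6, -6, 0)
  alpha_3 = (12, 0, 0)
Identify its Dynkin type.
Compute the Cartan integers a_ij = 2(alpha_i, alpha_j)/(alpha_j, alpha_j); the resulting 3x3 Cartan matrix is
[[2, -1, 0], [-1, 2, -1], [0, -2, 2]].
The roots have two lengths (squared-length ratio 2:1); the short ones are alpha_{1,2}. The associated Dynkin diagram is a chain of 3 nodes with a double edge at one end; the terminal node there is the unique long simple root (C_3), so the type is C_3 (the algebra sp(6)).

C3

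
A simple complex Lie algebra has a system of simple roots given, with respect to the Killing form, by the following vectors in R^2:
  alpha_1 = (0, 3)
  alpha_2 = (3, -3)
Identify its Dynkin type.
B_2 (so(5))

Compute the Cartan integers a_ij = 2(alpha_i, alpha_j)/(alpha_j, alpha_j); the resulting 2x2 Cartan matrix is
[[2, -1], [-2, 2]].
The roots have two lengths (squared-length ratio 2:1); the short ones are alpha_{1}. The associated Dynkin diagram is a chain of 2 nodes with a double edge at one end; the terminal node there is the unique short simple root (B_2), so the type is B_2 (the algebra so(5)).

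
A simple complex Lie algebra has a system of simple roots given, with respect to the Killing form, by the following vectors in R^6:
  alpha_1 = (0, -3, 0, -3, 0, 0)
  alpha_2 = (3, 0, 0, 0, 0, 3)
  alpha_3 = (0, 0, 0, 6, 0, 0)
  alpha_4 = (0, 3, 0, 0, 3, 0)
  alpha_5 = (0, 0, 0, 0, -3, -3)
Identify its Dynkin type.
C_5

Compute the Cartan integers a_ij = 2(alpha_i, alpha_j)/(alpha_j, alpha_j); the resulting 5x5 Cartan matrix is
[[2, 0, -1, -1, 0], [0, 2, 0, 0, -1], [-2, 0, 2, 0, 0], [-1, 0, 0, 2, -1], [0, -1, 0, -1, 2]].
The roots have two lengths (squared-length ratio 2:1); the short ones are alpha_{1,2,4,5}. The associated Dynkin diagram is a chain of 5 nodes with a double edge at one end; the terminal node there is the unique long simple root (C_5), so the type is C_5 (the algebra sp(10)).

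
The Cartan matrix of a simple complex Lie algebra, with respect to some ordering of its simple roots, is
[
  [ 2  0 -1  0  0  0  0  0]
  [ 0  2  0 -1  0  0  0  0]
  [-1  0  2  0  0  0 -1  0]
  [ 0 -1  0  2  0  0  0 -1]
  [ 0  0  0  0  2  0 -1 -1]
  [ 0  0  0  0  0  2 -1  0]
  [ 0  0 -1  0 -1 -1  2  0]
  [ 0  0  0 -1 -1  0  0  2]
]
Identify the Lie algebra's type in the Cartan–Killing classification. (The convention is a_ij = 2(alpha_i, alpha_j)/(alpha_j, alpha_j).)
The matrix has rank 8 with 2's on the diagonal. Reading the off-diagonal entries as Dynkin edges (a single edge where a_ij = a_ji = -1; a double or triple edge where a_ij * a_ji = 2 or 3), the diagram is a chain of 7 nodes with one extra node attached to the third node from one end (E_8). One simple-root ordering that puts it in standard form is (alpha_1, alpha_6, alpha_3, alpha_7, alpha_5, alpha_8, alpha_4, alpha_2). So the algebra is type E_8.

E_8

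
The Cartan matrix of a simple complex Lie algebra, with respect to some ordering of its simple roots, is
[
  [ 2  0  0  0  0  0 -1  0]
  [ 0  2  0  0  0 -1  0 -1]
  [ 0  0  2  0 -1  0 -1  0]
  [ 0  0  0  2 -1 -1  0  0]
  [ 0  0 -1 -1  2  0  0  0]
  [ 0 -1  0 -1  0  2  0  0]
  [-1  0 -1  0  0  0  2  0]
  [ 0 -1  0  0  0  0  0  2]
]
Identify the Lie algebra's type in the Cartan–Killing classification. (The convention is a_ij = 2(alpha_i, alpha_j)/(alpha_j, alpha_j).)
The matrix has rank 8 with 2's on the diagonal. Reading the off-diagonal entries as Dynkin edges (a single edge where a_ij = a_ji = -1; a double or triple edge where a_ij * a_ji = 2 or 3), the diagram is a chain of 8 nodes with single edges (A_8). One simple-root ordering that puts it in standard form is (alpha_1, alpha_7, alpha_3, alpha_5, alpha_4, alpha_6, alpha_2, alpha_8). So the algebra is type A_8, i.e. sl(9).

type A_8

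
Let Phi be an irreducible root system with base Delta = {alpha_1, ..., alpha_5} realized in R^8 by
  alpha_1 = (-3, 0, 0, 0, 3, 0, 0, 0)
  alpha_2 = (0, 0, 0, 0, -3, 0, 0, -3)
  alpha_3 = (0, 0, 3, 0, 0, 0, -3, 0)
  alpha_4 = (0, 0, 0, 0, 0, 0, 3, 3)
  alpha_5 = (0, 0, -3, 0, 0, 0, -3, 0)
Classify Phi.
Compute the Cartan integers a_ij = 2(alpha_i, alpha_j)/(alpha_j, alpha_j); the resulting 5x5 Cartan matrix is
[[2, -1, 0, 0, 0], [-1, 2, 0, -1, 0], [0, 0, 2, -1, 0], [0, -1, -1, 2, -1], [0, 0, 0, -1, 2]].
All simple roots have the same length, so the diagram is simply laced. The associated Dynkin diagram is a chain of 3 nodes with a fork of two nodes at one end (D_5), so the type is D_5 (the algebra so(10)).

type D_5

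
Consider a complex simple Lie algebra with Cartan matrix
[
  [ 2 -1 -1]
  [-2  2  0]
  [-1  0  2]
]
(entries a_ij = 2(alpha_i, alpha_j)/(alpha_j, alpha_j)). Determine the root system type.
The matrix has rank 3 with 2's on the diagonal. Reading the off-diagonal entries as Dynkin edges (a single edge where a_ij = a_ji = -1; a double or triple edge where a_ij * a_ji = 2 or 3), the diagram is a chain of 3 nodes with a double edge at one end; the terminal node there is the unique long simple root (C_3). One simple-root ordering that puts it in standard form is (alpha_3, alpha_1, alpha_2). So the algebra is type C_3, i.e. sp(6).

C3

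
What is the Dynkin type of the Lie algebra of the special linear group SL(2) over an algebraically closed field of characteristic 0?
A_1

This is sl(2), which has dimension 2^2 - 1 = 3 and rank 2 - 1 = 1 (a Cartan subalgebra is the diagonal traceless matrices). In the classification of classical Lie algebras, the special linear algebra sl(n+1) has type A_n; here n = 1, so the Dynkin diagram is a chain of 1 nodes with single edges (A_1). Hence the type is A_1.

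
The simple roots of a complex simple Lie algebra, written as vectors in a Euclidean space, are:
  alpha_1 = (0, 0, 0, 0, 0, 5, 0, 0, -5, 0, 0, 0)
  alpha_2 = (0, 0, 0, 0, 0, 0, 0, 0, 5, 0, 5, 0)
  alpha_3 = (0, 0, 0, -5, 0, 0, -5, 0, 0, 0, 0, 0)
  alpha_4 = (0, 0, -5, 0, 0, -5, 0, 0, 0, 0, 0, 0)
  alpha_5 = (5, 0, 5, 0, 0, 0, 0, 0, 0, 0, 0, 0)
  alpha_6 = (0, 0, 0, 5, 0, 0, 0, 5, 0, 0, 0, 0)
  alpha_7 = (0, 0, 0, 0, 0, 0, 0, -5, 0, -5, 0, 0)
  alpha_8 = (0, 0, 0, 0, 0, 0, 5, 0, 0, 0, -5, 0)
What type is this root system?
Compute the Cartan integers a_ij = 2(alpha_i, alpha_j)/(alpha_j, alpha_j); the resulting 8x8 Cartan matrix is
[[2, -1, 0, -1, 0, 0, 0, 0], [-1, 2, 0, 0, 0, 0, 0, -1], [0, 0, 2, 0, 0, -1, 0, -1], [-1, 0, 0, 2, -1, 0, 0, 0], [0, 0, 0, -1, 2, 0, 0, 0], [0, 0, -1, 0, 0, 2, -1, 0], [0, 0, 0, 0, 0, -1, 2, 0], [0, -1, -1, 0, 0, 0, 0, 2]].
All simple roots have the same length, so the diagram is simply laced. The associated Dynkin diagram is a chain of 8 nodes with single edges (A_8), so the type is A_8 (the algebra sl(9)).

A_8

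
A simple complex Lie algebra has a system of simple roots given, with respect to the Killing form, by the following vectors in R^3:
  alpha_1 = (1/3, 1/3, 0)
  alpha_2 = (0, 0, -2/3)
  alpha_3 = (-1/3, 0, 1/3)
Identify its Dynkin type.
Compute the Cartan integers a_ij = 2(alpha_i, alpha_j)/(alpha_j, alpha_j); the resulting 3x3 Cartan matrix is
[[2, 0, -1], [0, 2, -2], [-1, -1, 2]].
The roots have two lengths (squared-length ratio 2:1); the short ones are alpha_{1,3}. The associated Dynkin diagram is a chain of 3 nodes with a double edge at one end; the terminal node there is the unique long simple root (C_3), so the type is C_3 (the algebra sp(6)).

type C_3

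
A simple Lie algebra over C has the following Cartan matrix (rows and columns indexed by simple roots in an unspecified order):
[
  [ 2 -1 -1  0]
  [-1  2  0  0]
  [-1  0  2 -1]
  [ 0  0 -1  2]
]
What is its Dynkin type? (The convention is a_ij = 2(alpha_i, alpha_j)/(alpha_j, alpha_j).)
The matrix has rank 4 with 2's on the diagonal. Reading the off-diagonal entries as Dynkin edges (a single edge where a_ij = a_ji = -1; a double or triple edge where a_ij * a_ji = 2 or 3), the diagram is a chain of 4 nodes with single edges (A_4). One simple-root ordering that puts it in standard form is (alpha_2, alpha_1, alpha_3, alpha_4). So the algebra is type A_4, i.e. sl(5).

type A_4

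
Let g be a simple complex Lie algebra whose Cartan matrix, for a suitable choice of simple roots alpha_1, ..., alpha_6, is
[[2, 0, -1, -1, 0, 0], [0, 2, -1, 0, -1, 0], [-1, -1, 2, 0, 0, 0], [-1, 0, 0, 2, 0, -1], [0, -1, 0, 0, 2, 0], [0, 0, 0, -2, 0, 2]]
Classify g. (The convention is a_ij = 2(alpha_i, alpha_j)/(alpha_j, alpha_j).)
C_6

The matrix has rank 6 with 2's on the diagonal. Reading the off-diagonal entries as Dynkin edges (a single edge where a_ij = a_ji = -1; a double or triple edge where a_ij * a_ji = 2 or 3), the diagram is a chain of 6 nodes with a double edge at one end; the terminal node there is the unique long simple root (C_6). One simple-root ordering that puts it in standard form is (alpha_5, alpha_2, alpha_3, alpha_1, alpha_4, alpha_6). So the algebra is type C_6, i.e. sp(12).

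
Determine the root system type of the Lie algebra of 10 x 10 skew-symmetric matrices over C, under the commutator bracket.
This is so(10) with 10 even, which has dimension 10(10-1)/2 = 45 and rank 10/2 = 5. In the classification of classical Lie algebras, the orthogonal algebra so(2n) in an even number of variables has type D_n; here n = 5, so the Dynkin diagram is a chain of 3 nodes with a fork of two nodes at one end (D_5). Hence the type is D_5.

D_5 (so(10))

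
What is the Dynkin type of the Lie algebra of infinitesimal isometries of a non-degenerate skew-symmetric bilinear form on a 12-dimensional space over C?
This is sp(12), which has dimension 12(12+1)/2 = 78 and rank 12/2 = 6. In the classification of classical Lie algebras, the symplectic algebra sp(2n) has type C_n; here n = 6, so the Dynkin diagram is a chain of 6 nodes with a double edge at one end; the terminal node there is the unique long simple root (C_6). Hence the type is C_6.

C6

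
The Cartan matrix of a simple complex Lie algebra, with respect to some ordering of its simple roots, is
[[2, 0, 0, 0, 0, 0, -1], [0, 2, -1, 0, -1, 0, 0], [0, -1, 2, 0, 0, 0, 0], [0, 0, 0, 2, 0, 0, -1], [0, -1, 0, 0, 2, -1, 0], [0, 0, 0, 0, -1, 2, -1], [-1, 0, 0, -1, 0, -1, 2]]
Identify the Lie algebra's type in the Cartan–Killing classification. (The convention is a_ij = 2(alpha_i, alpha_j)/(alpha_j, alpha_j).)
The matrix has rank 7 with 2's on the diagonal. Reading the off-diagonal entries as Dynkin edges (a single edge where a_ij = a_ji = -1; a double or triple edge where a_ij * a_ji = 2 or 3), the diagram is a chain of 5 nodes with a fork of two nodes at one end (D_7). One simple-root ordering that puts it in standard form is (alpha_3, alpha_2, alpha_5, alpha_6, alpha_7, alpha_1, alpha_4). So the algebra is type D_7, i.e. so(14).

D_7 (so(14))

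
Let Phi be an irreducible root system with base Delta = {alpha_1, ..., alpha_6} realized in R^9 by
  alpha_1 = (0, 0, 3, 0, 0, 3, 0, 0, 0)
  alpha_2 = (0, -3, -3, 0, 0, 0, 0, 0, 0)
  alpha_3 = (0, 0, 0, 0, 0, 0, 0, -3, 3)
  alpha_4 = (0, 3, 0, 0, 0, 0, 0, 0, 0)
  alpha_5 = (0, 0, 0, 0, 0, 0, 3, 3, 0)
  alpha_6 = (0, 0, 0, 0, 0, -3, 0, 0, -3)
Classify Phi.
Compute the Cartan integers a_ij = 2(alpha_i, alpha_j)/(alpha_j, alpha_j); the resulting 6x6 Cartan matrix is
[[2, -1, 0, 0, 0, -1], [-1, 2, 0, -2, 0, 0], [0, 0, 2, 0, -1, -1], [0, -1, 0, 2, 0, 0], [0, 0, -1, 0, 2, 0], [-1, 0, -1, 0, 0, 2]].
The roots have two lengths (squared-length ratio 2:1); the short ones are alpha_{4}. The associated Dynkin diagram is a chain of 6 nodes with a double edge at one end; the terminal node there is the unique short simple root (B_6), so the type is B_6 (the algebra so(13)).

B_6 (so(13))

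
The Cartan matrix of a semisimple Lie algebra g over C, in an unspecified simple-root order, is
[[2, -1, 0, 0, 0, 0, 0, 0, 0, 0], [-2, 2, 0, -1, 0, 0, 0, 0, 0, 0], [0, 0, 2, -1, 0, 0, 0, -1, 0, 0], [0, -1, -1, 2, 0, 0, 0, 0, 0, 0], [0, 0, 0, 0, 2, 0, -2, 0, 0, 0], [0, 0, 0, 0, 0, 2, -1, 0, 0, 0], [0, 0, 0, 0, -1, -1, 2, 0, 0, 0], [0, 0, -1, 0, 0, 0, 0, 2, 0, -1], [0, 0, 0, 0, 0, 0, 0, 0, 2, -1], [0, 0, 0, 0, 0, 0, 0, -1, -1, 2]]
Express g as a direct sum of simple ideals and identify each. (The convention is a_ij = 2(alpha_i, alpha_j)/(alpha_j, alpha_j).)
B_7 + C_3

The diagram associated to this matrix has two connected components: the simple roots {alpha_1, alpha_2, alpha_3, alpha_4, alpha_8, alpha_9, alpha_10} form a chain of 7 nodes with a double edge at one end; the terminal node there is the unique short simple root (B_7), and {alpha_5, alpha_6, alpha_7} form a chain of 3 nodes with a double edge at one end; the terminal node there is the unique long simple root (C_3). A semisimple Lie algebra decomposes uniquely as the direct sum of simple ideals, one per connected component of its Dynkin diagram, so g ≅ B_7 ⊕ C_3 (dimension 105 + 21 = 126).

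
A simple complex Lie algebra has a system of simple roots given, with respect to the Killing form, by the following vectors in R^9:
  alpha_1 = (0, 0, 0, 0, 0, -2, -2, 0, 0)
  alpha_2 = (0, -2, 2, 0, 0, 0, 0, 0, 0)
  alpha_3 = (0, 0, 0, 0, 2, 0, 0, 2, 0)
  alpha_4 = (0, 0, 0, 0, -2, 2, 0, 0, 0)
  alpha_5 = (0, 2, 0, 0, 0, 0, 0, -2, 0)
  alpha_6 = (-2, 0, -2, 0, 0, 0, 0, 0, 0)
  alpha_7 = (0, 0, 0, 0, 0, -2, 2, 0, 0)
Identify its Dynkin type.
D_7

Compute the Cartan integers a_ij = 2(alpha_i, alpha_j)/(alpha_j, alpha_j); the resulting 7x7 Cartan matrix is
[[2, 0, 0, -1, 0, 0, 0], [0, 2, 0, 0, -1, -1, 0], [0, 0, 2, -1, -1, 0, 0], [-1, 0, -1, 2, 0, 0, -1], [0, -1, -1, 0, 2, 0, 0], [0, -1, 0, 0, 0, 2, 0], [0, 0, 0, -1, 0, 0, 2]].
All simple roots have the same length, so the diagram is simply laced. The associated Dynkin diagram is a chain of 5 nodes with a fork of two nodes at one end (D_7), so the type is D_7 (the algebra so(14)).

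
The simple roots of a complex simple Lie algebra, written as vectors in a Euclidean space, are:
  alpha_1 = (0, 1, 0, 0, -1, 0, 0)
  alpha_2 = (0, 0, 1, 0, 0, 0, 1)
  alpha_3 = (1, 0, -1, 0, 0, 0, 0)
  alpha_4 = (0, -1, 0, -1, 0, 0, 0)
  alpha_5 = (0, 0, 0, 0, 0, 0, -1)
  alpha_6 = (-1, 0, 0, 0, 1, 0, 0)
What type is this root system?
B_6 (so(13))

Compute the Cartan integers a_ij = 2(alpha_i, alpha_j)/(alpha_j, alpha_j); the resulting 6x6 Cartan matrix is
[[2, 0, 0, -1, 0, -1], [0, 2, -1, 0, -2, 0], [0, -1, 2, 0, 0, -1], [-1, 0, 0, 2, 0, 0], [0, -1, 0, 0, 2, 0], [-1, 0, -1, 0, 0, 2]].
The roots have two lengths (squared-length ratio 2:1); the short ones are alpha_{5}. The associated Dynkin diagram is a chain of 6 nodes with a double edge at one end; the terminal node there is the unique short simple root (B_6), so the type is B_6 (the algebra so(13)).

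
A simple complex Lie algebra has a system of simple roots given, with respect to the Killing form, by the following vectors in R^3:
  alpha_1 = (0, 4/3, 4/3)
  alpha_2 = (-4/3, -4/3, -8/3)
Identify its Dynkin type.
Compute the Cartan integers a_ij = 2(alpha_i, alpha_j)/(alpha_j, alpha_j); the resulting 2x2 Cartan matrix is
[[2, -1], [-3, 2]].
The roots have two lengths (squared-length ratio 3:1); the short ones are alpha_{1}. The associated Dynkin diagram is two nodes joined by a triple edge (G_2), so the type is G_2.

G_2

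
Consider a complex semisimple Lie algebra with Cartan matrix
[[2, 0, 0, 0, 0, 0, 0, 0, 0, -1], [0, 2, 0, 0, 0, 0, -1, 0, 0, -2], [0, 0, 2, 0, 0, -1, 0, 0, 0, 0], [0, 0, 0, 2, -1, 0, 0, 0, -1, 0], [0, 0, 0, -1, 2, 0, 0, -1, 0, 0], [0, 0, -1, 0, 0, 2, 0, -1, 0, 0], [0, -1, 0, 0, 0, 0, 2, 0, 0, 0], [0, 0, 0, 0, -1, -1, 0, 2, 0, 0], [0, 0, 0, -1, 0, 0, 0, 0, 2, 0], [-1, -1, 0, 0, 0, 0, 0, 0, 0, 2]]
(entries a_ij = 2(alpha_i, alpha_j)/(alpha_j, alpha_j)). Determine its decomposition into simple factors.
type A_6 + type F_4

The diagram associated to this matrix has two connected components: the simple roots {alpha_3, alpha_4, alpha_5, alpha_6, alpha_8, alpha_9} form a chain of 6 nodes with single edges (A_6), and {alpha_1, alpha_2, alpha_7, alpha_10} form a chain of 4 nodes with a double edge between the middle two (F_4). A semisimple Lie algebra decomposes uniquely as the direct sum of simple ideals, one per connected component of its Dynkin diagram, so g ≅ A_6 ⊕ F_4 (dimension 48 + 52 = 100).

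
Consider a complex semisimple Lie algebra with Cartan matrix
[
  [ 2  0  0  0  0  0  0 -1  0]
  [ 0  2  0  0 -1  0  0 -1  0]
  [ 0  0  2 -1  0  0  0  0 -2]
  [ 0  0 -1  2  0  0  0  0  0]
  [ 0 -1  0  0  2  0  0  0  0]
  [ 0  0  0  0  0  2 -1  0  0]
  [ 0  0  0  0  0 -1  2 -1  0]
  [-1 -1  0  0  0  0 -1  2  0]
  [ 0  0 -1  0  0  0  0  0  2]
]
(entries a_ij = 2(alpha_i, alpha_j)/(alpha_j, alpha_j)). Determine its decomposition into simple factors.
The diagram associated to this matrix has two connected components: the simple roots {alpha_3, alpha_4, alpha_9} form a chain of 3 nodes with a double edge at one end; the terminal node there is the unique short simple root (B_3), and {alpha_1, alpha_2, alpha_5, alpha_6, alpha_7, alpha_8} form a chain of 5 nodes with one extra node attached to the third node from one end (E_6). A semisimple Lie algebra decomposes uniquely as the direct sum of simple ideals, one per connected component of its Dynkin diagram, so g ≅ B_3 ⊕ E_6 (dimension 21 + 78 = 99).

type B_3 + type E_6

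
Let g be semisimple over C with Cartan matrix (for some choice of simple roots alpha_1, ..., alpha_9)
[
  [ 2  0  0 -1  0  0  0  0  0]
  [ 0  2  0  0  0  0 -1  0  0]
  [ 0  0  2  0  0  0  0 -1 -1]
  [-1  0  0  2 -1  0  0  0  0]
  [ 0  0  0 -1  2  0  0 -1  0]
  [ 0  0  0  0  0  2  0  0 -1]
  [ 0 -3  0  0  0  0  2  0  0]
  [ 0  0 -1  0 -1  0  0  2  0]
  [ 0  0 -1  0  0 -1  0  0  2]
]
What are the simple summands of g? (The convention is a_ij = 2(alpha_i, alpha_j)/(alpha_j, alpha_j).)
A_7 (sl(8)) + G_2

The diagram associated to this matrix has two connected components: the simple roots {alpha_1, alpha_3, alpha_4, alpha_5, alpha_6, alpha_8, alpha_9} form a chain of 7 nodes with single edges (A_7), and {alpha_2, alpha_7} form two nodes joined by a triple edge (G_2). A semisimple Lie algebra decomposes uniquely as the direct sum of simple ideals, one per connected component of its Dynkin diagram, so g ≅ A_7 ⊕ G_2 (dimension 63 + 14 = 77).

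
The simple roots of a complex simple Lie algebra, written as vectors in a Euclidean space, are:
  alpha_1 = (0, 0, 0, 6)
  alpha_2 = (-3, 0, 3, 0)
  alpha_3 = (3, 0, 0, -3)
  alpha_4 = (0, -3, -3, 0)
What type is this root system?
Compute the Cartan integers a_ij = 2(alpha_i, alpha_j)/(alpha_j, alpha_j); the resulting 4x4 Cartan matrix is
[[2, 0, -2, 0], [0, 2, -1, -1], [-1, -1, 2, 0], [0, -1, 0, 2]].
The roots have two lengths (squared-length ratio 2:1); the short ones are alpha_{2,3,4}. The associated Dynkin diagram is a chain of 4 nodes with a double edge at one end; the terminal node there is the unique long simple root (C_4), so the type is C_4 (the algebra sp(8)).

C_4 (sp(8))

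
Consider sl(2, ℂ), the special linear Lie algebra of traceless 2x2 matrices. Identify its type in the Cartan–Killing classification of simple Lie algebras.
A1

This is sl(2), which has dimension 2^2 - 1 = 3 and rank 2 - 1 = 1 (a Cartan subalgebra is the diagonal traceless matrices). In the classification of classical Lie algebras, the special linear algebra sl(n+1) has type A_n; here n = 1, so the Dynkin diagram is a chain of 1 nodes with single edges (A_1). Hence the type is A_1.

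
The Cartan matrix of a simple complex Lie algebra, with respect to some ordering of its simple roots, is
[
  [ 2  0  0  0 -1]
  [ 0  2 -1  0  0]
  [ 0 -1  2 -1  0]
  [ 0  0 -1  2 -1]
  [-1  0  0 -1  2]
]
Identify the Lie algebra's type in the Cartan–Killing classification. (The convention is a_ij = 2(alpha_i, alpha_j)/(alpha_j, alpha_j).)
The matrix has rank 5 with 2's on the diagonal. Reading the off-diagonal entries as Dynkin edges (a single edge where a_ij = a_ji = -1; a double or triple edge where a_ij * a_ji = 2 or 3), the diagram is a chain of 5 nodes with single edges (A_5). One simple-root ordering that puts it in standard form is (alpha_1, alpha_5, alpha_4, alpha_3, alpha_2). So the algebra is type A_5, i.e. sl(6).

A_5 (sl(6))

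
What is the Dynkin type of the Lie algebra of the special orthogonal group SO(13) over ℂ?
This is so(13) with 13 odd, which has dimension 13(13-1)/2 = 78 and rank (13-1)/2 = 6. In the classification of classical Lie algebras, the orthogonal algebra so(2n+1) in an odd number of variables has type B_n; here n = 6, so the Dynkin diagram is a chain of 6 nodes with a double edge at one end; the terminal node there is the unique short simple root (B_6). Hence the type is B_6.

B_6 (so(13))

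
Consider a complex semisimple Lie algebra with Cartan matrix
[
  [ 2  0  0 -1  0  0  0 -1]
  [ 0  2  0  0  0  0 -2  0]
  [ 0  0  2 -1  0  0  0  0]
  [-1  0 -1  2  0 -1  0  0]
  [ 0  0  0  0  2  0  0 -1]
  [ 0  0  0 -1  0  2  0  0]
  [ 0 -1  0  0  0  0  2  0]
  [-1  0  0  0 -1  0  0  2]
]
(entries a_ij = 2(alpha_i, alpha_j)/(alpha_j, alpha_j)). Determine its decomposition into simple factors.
The diagram associated to this matrix has two connected components: the simple roots {alpha_2, alpha_7} form a chain of 2 nodes with a double edge at one end; the terminal node there is the unique short simple root (B_2), and {alpha_1, alpha_3, alpha_4, alpha_5, alpha_6, alpha_8} form a chain of 4 nodes with a fork of two nodes at one end (D_6). A semisimple Lie algebra decomposes uniquely as the direct sum of simple ideals, one per connected component of its Dynkin diagram, so g ≅ B_2 ⊕ D_6 (dimension 10 + 66 = 76).

B_2 (so(5)) ⊕ D_6 (so(12))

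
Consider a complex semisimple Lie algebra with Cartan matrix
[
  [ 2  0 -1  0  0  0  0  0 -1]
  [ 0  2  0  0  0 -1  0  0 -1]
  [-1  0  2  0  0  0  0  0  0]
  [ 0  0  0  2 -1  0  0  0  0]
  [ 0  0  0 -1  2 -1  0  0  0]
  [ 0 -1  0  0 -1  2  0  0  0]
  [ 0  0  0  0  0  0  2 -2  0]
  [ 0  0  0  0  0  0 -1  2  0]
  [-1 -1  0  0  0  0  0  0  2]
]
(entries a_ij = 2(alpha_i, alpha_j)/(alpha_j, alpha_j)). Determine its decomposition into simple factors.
A7 + B2

The diagram associated to this matrix has two connected components: the simple roots {alpha_1, alpha_2, alpha_3, alpha_4, alpha_5, alpha_6, alpha_9} form a chain of 7 nodes with single edges (A_7), and {alpha_7, alpha_8} form a chain of 2 nodes with a double edge at one end; the terminal node there is the unique short simple root (B_2). A semisimple Lie algebra decomposes uniquely as the direct sum of simple ideals, one per connected component of its Dynkin diagram, so g ≅ A_7 ⊕ B_2 (dimension 63 + 10 = 73).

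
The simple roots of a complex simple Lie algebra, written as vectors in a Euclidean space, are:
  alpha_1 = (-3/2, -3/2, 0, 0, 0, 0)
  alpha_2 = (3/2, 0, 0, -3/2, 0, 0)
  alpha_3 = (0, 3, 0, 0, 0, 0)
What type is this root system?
C3

Compute the Cartan integers a_ij = 2(alpha_i, alpha_j)/(alpha_j, alpha_j); the resulting 3x3 Cartan matrix is
[[2, -1, -1], [-1, 2, 0], [-2, 0, 2]].
The roots have two lengths (squared-length ratio 2:1); the short ones are alpha_{1,2}. The associated Dynkin diagram is a chain of 3 nodes with a double edge at one end; the terminal node there is the unique long simple root (C_3), so the type is C_3 (the algebra sp(6)).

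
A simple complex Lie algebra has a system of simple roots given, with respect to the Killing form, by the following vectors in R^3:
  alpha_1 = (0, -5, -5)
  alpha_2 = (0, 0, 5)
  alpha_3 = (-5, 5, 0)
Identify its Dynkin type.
type B_3

Compute the Cartan integers a_ij = 2(alpha_i, alpha_j)/(alpha_j, alpha_j); the resulting 3x3 Cartan matrix is
[[2, -2, -1], [-1, 2, 0], [-1, 0, 2]].
The roots have two lengths (squared-length ratio 2:1); the short ones are alpha_{2}. The associated Dynkin diagram is a chain of 3 nodes with a double edge at one end; the terminal node there is the unique short simple root (B_3), so the type is B_3 (the algebra so(7)).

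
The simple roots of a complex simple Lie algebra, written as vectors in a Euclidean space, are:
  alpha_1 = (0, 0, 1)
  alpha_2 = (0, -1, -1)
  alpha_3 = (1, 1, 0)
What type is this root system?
Compute the Cartan integers a_ij = 2(alpha_i, alpha_j)/(alpha_j, alpha_j); the resulting 3x3 Cartan matrix is
[[2, -1, 0], [-2, 2, -1], [0, -1, 2]].
The roots have two lengths (squared-length ratio 2:1); the short ones are alpha_{1}. The associated Dynkin diagram is a chain of 3 nodes with a double edge at one end; the terminal node there is the unique short simple root (B_3), so the type is B_3 (the algebra so(7)).

type B_3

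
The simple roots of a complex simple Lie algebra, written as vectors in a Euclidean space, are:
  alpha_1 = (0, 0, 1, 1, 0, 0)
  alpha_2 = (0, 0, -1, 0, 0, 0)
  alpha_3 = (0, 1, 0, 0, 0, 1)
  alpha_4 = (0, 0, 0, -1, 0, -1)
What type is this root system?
Compute the Cartan integers a_ij = 2(alpha_i, alpha_j)/(alpha_j, alpha_j); the resulting 4x4 Cartan matrix is
[[2, -2, 0, -1], [-1, 2, 0, 0], [0, 0, 2, -1], [-1, 0, -1, 2]].
The roots have two lengths (squared-length ratio 2:1); the short ones are alpha_{2}. The associated Dynkin diagram is a chain of 4 nodes with a double edge at one end; the terminal node there is the unique short simple root (B_4), so the type is B_4 (the algebra so(9)).

type B_4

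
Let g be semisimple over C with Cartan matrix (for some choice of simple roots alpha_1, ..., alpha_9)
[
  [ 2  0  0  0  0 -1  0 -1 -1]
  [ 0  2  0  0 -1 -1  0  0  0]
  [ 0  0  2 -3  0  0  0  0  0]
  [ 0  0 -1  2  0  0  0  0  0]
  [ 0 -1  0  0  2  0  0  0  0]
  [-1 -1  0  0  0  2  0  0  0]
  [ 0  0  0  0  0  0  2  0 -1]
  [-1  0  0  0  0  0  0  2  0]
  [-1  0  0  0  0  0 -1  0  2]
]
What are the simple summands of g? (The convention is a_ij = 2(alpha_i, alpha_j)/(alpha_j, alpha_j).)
The diagram associated to this matrix has two connected components: the simple roots {alpha_1, alpha_2, alpha_5, alpha_6, alpha_7, alpha_8, alpha_9} form a chain of 6 nodes with one extra node attached to the third node from one end (E_7), and {alpha_3, alpha_4} form two nodes joined by a triple edge (G_2). A semisimple Lie algebra decomposes uniquely as the direct sum of simple ideals, one per connected component of its Dynkin diagram, so g ≅ E_7 ⊕ G_2 (dimension 133 + 14 = 147).

E7 + G2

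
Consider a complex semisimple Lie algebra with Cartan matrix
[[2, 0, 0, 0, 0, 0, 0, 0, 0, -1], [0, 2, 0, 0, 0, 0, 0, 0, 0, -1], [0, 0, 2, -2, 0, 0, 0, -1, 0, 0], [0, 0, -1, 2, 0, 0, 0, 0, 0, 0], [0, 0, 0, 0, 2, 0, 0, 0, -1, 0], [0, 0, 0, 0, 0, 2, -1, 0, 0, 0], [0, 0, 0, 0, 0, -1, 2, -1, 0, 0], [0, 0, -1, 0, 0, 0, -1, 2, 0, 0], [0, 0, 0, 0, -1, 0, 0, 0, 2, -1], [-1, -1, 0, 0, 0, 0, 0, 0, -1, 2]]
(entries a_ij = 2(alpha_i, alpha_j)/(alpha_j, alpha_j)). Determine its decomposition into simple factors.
B_5 (so(11)) ⊕ D_5 (so(10))

The diagram associated to this matrix has two connected components: the simple roots {alpha_3, alpha_4, alpha_6, alpha_7, alpha_8} form a chain of 5 nodes with a double edge at one end; the terminal node there is the unique short simple root (B_5), and {alpha_1, alpha_2, alpha_5, alpha_9, alpha_10} form a chain of 3 nodes with a fork of two nodes at one end (D_5). A semisimple Lie algebra decomposes uniquely as the direct sum of simple ideals, one per connected component of its Dynkin diagram, so g ≅ B_5 ⊕ D_5 (dimension 55 + 45 = 100).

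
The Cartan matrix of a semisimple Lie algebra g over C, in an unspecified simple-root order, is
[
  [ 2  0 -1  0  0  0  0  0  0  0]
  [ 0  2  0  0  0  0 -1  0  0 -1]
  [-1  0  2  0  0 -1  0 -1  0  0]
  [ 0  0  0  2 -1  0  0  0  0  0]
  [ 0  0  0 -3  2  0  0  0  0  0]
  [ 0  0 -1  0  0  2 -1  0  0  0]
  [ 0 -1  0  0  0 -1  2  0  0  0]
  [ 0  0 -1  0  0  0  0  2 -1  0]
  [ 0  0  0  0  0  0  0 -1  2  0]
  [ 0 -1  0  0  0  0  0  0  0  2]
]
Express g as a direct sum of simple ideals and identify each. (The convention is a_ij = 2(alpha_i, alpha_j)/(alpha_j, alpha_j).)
The diagram associated to this matrix has two connected components: the simple roots {alpha_1, alpha_2, alpha_3, alpha_6, alpha_7, alpha_8, alpha_9, alpha_10} form a chain of 7 nodes with one extra node attached to the third node from one end (E_8), and {alpha_4, alpha_5} form two nodes joined by a triple edge (G_2). A semisimple Lie algebra decomposes uniquely as the direct sum of simple ideals, one per connected component of its Dynkin diagram, so g ≅ E_8 ⊕ G_2 (dimension 248 + 14 = 262).

type E_8 ⊕ type G_2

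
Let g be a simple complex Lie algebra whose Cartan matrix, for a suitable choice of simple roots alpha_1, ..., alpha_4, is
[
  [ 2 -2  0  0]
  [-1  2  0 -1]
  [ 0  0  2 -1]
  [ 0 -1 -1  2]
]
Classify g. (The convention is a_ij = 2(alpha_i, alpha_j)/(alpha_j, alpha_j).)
C_4

The matrix has rank 4 with 2's on the diagonal. Reading the off-diagonal entries as Dynkin edges (a single edge where a_ij = a_ji = -1; a double or triple edge where a_ij * a_ji = 2 or 3), the diagram is a chain of 4 nodes with a double edge at one end; the terminal node there is the unique long simple root (C_4). One simple-root ordering that puts it in standard form is (alpha_3, alpha_4, alpha_2, alpha_1). So the algebra is type C_4, i.e. sp(8).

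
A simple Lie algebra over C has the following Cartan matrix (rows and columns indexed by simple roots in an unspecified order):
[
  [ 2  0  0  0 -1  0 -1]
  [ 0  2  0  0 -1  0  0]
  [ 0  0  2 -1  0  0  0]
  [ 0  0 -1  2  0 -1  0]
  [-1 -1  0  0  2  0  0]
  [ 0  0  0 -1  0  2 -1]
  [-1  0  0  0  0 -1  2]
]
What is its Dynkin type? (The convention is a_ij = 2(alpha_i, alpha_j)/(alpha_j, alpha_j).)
The matrix has rank 7 with 2's on the diagonal. Reading the off-diagonal entries as Dynkin edges (a single edge where a_ij = a_ji = -1; a double or triple edge where a_ij * a_ji = 2 or 3), the diagram is a chain of 7 nodes with single edges (A_7). One simple-root ordering that puts it in standard form is (alpha_3, alpha_4, alpha_6, alpha_7, alpha_1, alpha_5, alpha_2). So the algebra is type A_7, i.e. sl(8).

A_7 (sl(8))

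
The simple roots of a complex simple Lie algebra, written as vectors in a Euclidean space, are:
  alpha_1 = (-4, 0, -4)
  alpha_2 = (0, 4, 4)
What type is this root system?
A2

Compute the Cartan integers a_ij = 2(alpha_i, alpha_j)/(alpha_j, alpha_j); the resulting 2x2 Cartan matrix is
[[2, -1], [-1, 2]].
All simple roots have the same length, so the diagram is simply laced. The associated Dynkin diagram is a chain of 2 nodes with single edges (A_2), so the type is A_2 (the algebra sl(3)).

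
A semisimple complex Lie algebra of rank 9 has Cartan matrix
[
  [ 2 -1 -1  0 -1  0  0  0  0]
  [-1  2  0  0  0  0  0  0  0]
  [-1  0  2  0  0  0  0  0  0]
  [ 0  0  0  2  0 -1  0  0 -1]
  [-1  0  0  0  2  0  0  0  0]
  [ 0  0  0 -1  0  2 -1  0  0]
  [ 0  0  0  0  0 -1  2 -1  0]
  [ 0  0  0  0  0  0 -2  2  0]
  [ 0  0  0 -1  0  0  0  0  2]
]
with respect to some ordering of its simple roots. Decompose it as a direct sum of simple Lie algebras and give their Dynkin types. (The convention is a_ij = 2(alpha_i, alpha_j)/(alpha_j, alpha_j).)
The diagram associated to this matrix has two connected components: the simple roots {alpha_4, alpha_6, alpha_7, alpha_8, alpha_9} form a chain of 5 nodes with a double edge at one end; the terminal node there is the unique long simple root (C_5), and {alpha_1, alpha_2, alpha_3, alpha_5} form a chain of 2 nodes with a fork of two nodes at one end (D_4). A semisimple Lie algebra decomposes uniquely as the direct sum of simple ideals, one per connected component of its Dynkin diagram, so g ≅ C_5 ⊕ D_4 (dimension 55 + 28 = 83).

C_5 (sp(10)) ⊕ D_4 (so(8))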